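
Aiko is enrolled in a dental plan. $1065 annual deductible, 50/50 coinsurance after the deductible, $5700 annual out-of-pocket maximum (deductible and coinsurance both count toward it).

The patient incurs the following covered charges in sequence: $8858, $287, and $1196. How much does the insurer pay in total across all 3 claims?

Claim 1 — $8858: deductible takes $1065, $7793 remains; patient's 50% is $3896.50. Cost to patient: $4961.50. OOP to date $4961.50. Insurer: $8858 − $4961.50 = $3896.50.
Claim 2 — $287: 50% coinsurance on $287 = $143.50. Patient owes $143.50 (running OOP $5105). Insurer: $287 − $143.50 = $143.50.
Claim 3 — $1196: deductible met; 50% of $1196 = $598. OOP would hit $5703 > $5700, so the cap limits the patient to $5700 − $5105 = $595. Insurer: $1196 − $595 = $601.
Insurer total = bills − patient's total = $10341 − $5700 = $4641.

$4641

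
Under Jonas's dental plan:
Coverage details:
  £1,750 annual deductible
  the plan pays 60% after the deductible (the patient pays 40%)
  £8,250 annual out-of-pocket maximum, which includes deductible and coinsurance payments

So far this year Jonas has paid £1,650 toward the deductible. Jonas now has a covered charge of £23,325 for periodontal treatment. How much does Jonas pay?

Remaining deductible: £1,750 − £1,650 = £100.
After the £100 deductible portion, £23,325 − £100 = £23,225 is subject to coinsurance.
Coinsurance: £23,225 × 40% = £9,290.
That puts the patient's cost at £100 + £9,290 = £9,390 before any cap.
Adding £9,390 to the £1,650 already spent would give £11,040, which exceeds the £8,250 cap; the patient pays just £8,250 − £1,650 = £6,600.

£6,600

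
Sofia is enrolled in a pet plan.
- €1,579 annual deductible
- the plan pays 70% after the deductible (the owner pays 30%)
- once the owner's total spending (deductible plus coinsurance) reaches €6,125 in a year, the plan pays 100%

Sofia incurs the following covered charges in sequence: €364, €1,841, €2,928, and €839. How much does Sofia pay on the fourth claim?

#1 (€364): fully absorbed by the deductible. Owner pays €364; OOP now €364.
#2 (€1,841): €1,215 to deductible, leaving €626; 30% of €626 = €187.80. Owner pays €1,402.80; OOP now €1,766.80.
#3 (€2,928): deductible already satisfied, so owner's share is 30% × €2,928 = €878.40. Owner pays €878.40; OOP now €2,645.20.
#4 (€839): deductible met; 30% of €839 = €251.70. Owner owes €251.70 (running OOP €2,896.90).

€251.70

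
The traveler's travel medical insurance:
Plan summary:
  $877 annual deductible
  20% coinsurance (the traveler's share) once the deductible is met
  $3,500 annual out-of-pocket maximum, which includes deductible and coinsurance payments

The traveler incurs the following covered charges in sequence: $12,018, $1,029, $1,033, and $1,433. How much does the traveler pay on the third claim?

$189

Claim 1 — $12,018: $877 finishes the deductible; $11,141 goes to coinsurance; traveler's 20% is $2,228.20. Traveler pays $3,105.20; OOP now $3,105.20.
Claim 2 — $1,029: 20% coinsurance on $1,029 = $205.80. Traveler pays $205.80; OOP now $3,311.
Claim 3 — $1,033: deductible met; 20% of $1,033 = $206.60. Adding that to $3,311 gives $3,517.60, past the $3,500 cap; traveler pays only $3,500 − $3,311 = $189.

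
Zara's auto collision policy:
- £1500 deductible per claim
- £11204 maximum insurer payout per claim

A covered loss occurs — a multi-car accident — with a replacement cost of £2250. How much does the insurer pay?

£750

Less the £1500 deductible: £2250 − £1500 = £750.
That's under the £11204 cap, so the insurer reimburses the full £750.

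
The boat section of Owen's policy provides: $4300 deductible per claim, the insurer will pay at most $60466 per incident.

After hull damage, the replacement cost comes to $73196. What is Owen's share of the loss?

$12730

After the deductible, $73196 − $4300 = $68896 remains.
The $60466 per-incident cap binds; insurer pays $60466.
The owner bears the rest of the original loss: $73196 − $60466 = $12730.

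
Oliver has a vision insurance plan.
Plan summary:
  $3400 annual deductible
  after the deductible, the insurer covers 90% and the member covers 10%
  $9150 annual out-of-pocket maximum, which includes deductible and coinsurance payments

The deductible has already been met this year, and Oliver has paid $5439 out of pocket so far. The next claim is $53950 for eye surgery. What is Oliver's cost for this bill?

$3711

With the deductible met, the entire $53950 is subject to coinsurance.
Coinsurance: $53950 × 10% = $5395.
Year-to-date out-of-pocket would reach $5439 + $5395 = $10834, above the $9150 maximum, so the member pays only $9150 − $5439 = $3711.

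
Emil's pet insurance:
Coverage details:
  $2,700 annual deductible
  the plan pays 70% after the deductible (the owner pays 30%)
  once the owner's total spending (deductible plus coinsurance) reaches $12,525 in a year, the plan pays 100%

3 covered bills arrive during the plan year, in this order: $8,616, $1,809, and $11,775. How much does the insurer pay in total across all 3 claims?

Claim 1 — $8,616: $2,700 to deductible, leaving $5,916; 30% of $5,916 = $1,774.80. Cost to owner: $4,474.80. OOP to date $4,474.80. Plan pays $8,616 − $4,474.80 = $4,141.20.
Claim 2 — $1,809: deductible already satisfied, so owner's share is 30% × $1,809 = $542.70. Owner owes $542.70 (running OOP $5,017.50). Insurer: $1,809 − $542.70 = $1,266.30.
Claim 3 — $11,775: deductible already satisfied, so owner's share is 30% × $11,775 = $3,532.50. Owner pays $3,532.50; OOP now $8,550. Insurer: $11,775 − $3,532.50 = $8,242.50.
Insurer total: $4,141.20 + $1,266.30 + $8,242.50 = $13,650.

$13,650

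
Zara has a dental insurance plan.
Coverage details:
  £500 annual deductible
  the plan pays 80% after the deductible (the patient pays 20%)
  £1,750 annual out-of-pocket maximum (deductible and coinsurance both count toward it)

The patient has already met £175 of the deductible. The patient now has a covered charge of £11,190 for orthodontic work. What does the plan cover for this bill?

£9,615

Remaining deductible: £500 − £175 = £325.
After the £325 deductible portion, £11,190 − £325 = £10,865 is subject to coinsurance.
Coinsurance: £10,865 × 20% = £2,173.
Patient responsibility before any cap: £325 + £2,173 = £2,498.
Year-to-date out-of-pocket would reach £175 + £2,498 = £2,673, above the £1,750 maximum, so the patient pays only £1,750 − £175 = £1,575.
The insurer covers the remainder: £11,190 − £1,575 = £9,615.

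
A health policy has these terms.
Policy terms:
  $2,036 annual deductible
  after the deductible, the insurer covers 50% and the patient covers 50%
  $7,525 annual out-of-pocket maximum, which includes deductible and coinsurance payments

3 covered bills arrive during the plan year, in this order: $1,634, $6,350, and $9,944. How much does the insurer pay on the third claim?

Bill 1, $1,634: all of it applies to the deductible. Patient owes $1,634 (running OOP $1,634). Plan pays $1,634 − $1,634 = $0.
Bill 2, $6,350: deductible takes $402, $5,948 remains; patient's 50% is $2,974. Patient owes $3,376 (running OOP $5,010). Plan pays $6,350 − $3,376 = $2,974.
Bill 3, $9,944: 50% coinsurance on $9,944 = $4,972. That would push OOP to $9,982, over the $7,525 cap, so patient pays $7,525 − $5,010 = $2,515. Plan pays $9,944 − $2,515 = $7,429.

$7,429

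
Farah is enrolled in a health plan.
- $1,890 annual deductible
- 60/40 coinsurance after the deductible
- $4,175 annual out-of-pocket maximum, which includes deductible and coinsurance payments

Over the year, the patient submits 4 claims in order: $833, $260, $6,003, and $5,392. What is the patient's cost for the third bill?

$2,879.40

#1 ($833): entire amount goes to the deductible. Patient pays $833; OOP now $833.
#2 ($260): entire amount goes to the deductible. Cost to patient: $260. OOP to date $1,093.
#3 ($6,003): deductible takes $797, $5,206 remains; 40% of $5,206 = $2,082.40. Patient pays $2,879.40; OOP now $3,972.40.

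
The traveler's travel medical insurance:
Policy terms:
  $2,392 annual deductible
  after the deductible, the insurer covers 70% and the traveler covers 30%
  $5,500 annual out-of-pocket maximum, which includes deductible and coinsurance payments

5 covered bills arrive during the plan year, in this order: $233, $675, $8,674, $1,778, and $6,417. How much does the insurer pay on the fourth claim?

$1,244.60

Claim 1 — $233: all of it applies to the deductible. Cost to traveler: $233. OOP to date $233. Insurer: $233 − $233 = $0.
Claim 2 — $675: entire amount goes to the deductible. Traveler owes $675 (running OOP $908). Insurer: $675 − $675 = $0.
Claim 3 — $8,674: $1,484 finishes the deductible; $7,190 goes to coinsurance; 30% of $7,190 = $2,157. Traveler owes $3,641 (running OOP $4,549). Insurer: $8,674 − $3,641 = $5,033.
Claim 4 — $1,778: deductible already satisfied, so traveler's share is 30% × $1,778 = $533.40. Traveler owes $533.40 (running OOP $5,082.40). Insurer: $1,778 − $533.40 = $1,244.60.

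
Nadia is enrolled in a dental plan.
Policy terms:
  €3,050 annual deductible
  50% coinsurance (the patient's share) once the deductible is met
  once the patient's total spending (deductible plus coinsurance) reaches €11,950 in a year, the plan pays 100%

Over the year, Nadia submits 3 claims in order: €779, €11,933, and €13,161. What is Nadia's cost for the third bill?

#1 (€779): fully absorbed by the deductible. Patient pays €779; OOP now €779.
#2 (€11,933): €2,271 to deductible, leaving €9,662; 50% of €9,662 = €4,831. Patient pays €7,102; OOP now €7,881.
#3 (€13,161): deductible met; 50% of €13,161 = €6,580.50. OOP would hit €14,461.50 > €11,950, so the cap limits the patient to €11,950 − €7,881 = €4,069.

€4,069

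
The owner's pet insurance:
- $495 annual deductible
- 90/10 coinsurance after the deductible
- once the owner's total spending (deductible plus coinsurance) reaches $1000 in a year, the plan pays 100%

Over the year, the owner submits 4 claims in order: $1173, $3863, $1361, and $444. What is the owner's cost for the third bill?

Claim 1 ($1173): $495 finishes the deductible; $678 goes to coinsurance; 10% of $678 = $67.80. Cost to owner: $562.80. OOP to date $562.80.
Claim 2 ($3863): deductible already satisfied, so owner's share is 10% × $3863 = $386.30. Owner owes $386.30 (running OOP $949.10).
Claim 3 ($1361): deductible met; 10% of $1361 = $136.10. OOP would hit $1085.20 > $1000, so the cap limits the owner to $1000 − $949.10 = $50.90.

$50.90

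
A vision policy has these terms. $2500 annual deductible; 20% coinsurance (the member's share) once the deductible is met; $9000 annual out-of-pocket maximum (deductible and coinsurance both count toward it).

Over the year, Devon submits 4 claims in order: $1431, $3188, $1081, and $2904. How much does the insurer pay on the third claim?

$864.80

Bill 1, $1431: all of it applies to the deductible. Member pays $1431; OOP now $1431. Insurer: $1431 − $1431 = $0.
Bill 2, $3188: $1069 finishes the deductible; $2119 goes to coinsurance; 20% of $2119 = $423.80. Member owes $1492.80 (running OOP $2923.80). Plan pays $3188 − $1492.80 = $1695.20.
Bill 3, $1081: deductible met; 20% of $1081 = $216.20. Member pays $216.20; OOP now $3140. Plan pays $1081 − $216.20 = $864.80.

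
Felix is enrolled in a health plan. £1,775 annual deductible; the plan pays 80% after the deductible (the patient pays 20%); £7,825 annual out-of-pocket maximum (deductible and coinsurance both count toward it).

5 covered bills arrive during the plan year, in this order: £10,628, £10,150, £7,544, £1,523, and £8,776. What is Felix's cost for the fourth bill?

Claim 1 — £10,628: £1,775 to deductible, leaving £8,853; patient's 20% is £1,770.60. Patient owes £3,545.60 (running OOP £3,545.60).
Claim 2 — £10,150: deductible already satisfied, so patient's share is 20% × £10,150 = £2,030. Cost to patient: £2,030. OOP to date £5,575.60.
Claim 3 — £7,544: 20% coinsurance on £7,544 = £1,508.80. Patient pays £1,508.80; OOP now £7,084.40.
Claim 4 — £1,523: 20% coinsurance on £1,523 = £304.60. Patient pays £304.60; OOP now £7,389.

£304.60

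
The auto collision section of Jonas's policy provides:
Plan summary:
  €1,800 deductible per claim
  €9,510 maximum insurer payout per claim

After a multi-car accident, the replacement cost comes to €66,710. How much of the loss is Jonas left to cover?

€57,200

After the deductible, €66,710 − €1,800 = €64,910 remains.
Since €64,910 > €9,510, the payout is capped at €9,510.
Driver's share is the uncovered remainder: €66,710 − €9,510 = €57,200.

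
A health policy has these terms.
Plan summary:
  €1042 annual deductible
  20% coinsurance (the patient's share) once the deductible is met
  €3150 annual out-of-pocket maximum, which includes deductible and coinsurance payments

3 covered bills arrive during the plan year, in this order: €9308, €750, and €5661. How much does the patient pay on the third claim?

€304.80

Bill 1, €9308: €1042 to deductible, leaving €8266; patient's 20% is €1653.20. Cost to patient: €2695.20. OOP to date €2695.20.
Bill 2, €750: 20% coinsurance on €750 = €150. Patient owes €150 (running OOP €2845.20).
Bill 3, €5661: deductible already satisfied, so patient's share is 20% × €5661 = €1132.20. Adding that to €2845.20 gives €3977.40, past the €3150 cap; patient pays only €3150 − €2845.20 = €304.80.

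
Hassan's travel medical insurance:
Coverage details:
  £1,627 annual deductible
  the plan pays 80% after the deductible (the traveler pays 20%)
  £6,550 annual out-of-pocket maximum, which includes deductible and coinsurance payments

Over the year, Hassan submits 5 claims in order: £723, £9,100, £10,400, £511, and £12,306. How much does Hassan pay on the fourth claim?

Claim 1 (£723): fully absorbed by the deductible. Traveler pays £723; OOP now £723.
Claim 2 (£9,100): £904 finishes the deductible; £8,196 goes to coinsurance; coinsurance £8,196 × 20% = £1,639.20. Cost to traveler: £2,543.20. OOP to date £3,266.20.
Claim 3 (£10,400): deductible met; 20% of £10,400 = £2,080. Cost to traveler: £2,080. OOP to date £5,346.20.
Claim 4 (£511): deductible met; 20% of £511 = £102.20. Traveler pays £102.20; OOP now £5,448.40.

£102.20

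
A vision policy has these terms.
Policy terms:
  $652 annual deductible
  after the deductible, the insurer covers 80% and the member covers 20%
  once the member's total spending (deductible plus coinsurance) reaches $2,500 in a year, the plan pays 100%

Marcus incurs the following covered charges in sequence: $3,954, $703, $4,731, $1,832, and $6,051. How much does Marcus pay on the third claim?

Bill 1, $3,954: deductible takes $652, $3,302 remains; member's 20% is $660.40. Member owes $1,312.40 (running OOP $1,312.40).
Bill 2, $703: 20% coinsurance on $703 = $140.60. Member pays $140.60; OOP now $1,453.
Bill 3, $4,731: deductible met; 20% of $4,731 = $946.20. Cost to member: $946.20. OOP to date $2,399.20.

$946.20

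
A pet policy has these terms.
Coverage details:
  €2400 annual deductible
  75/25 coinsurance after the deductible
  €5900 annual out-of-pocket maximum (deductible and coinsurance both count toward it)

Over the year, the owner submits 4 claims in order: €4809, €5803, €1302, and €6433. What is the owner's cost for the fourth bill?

€1121.50

Bill 1, €4809: deductible takes €2400, €2409 remains; coinsurance €2409 × 25% = €602.25. Owner pays €3002.25; OOP now €3002.25.
Bill 2, €5803: deductible met; 25% of €5803 = €1450.75. Owner pays €1450.75; OOP now €4453.
Bill 3, €1302: deductible already satisfied, so owner's share is 25% × €1302 = €325.50. Cost to owner: €325.50. OOP to date €4778.50.
Bill 4, €6433: 25% coinsurance on €6433 = €1608.25. That would push OOP to €6386.75, over the €5900 cap, so owner pays €5900 − €4778.50 = €1121.50.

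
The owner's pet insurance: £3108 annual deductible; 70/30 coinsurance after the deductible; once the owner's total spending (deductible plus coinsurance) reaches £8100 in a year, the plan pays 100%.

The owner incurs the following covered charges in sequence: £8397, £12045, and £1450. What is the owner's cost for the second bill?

£3405.30

Claim 1 — £8397: £3108 to deductible, leaving £5289; owner's 30% is £1586.70. Owner pays £4694.70; OOP now £4694.70.
Claim 2 — £12045: deductible already satisfied, so owner's share is 30% × £12045 = £3613.50. OOP would hit £8308.20 > £8100, so the cap limits the owner to £8100 − £4694.70 = £3405.30.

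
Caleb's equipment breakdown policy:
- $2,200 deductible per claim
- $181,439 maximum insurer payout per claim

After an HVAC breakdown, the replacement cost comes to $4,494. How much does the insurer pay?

Subtract the deductible: $4,494 − $2,200 = $2,294.
That's under the $181,439 cap, so the insurer reimburses the full $2,294.

$2,294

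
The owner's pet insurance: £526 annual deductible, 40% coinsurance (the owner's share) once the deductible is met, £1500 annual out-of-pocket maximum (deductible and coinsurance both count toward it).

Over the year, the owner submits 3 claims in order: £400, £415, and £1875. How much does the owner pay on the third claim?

£750

Claim 1 — £400: entire amount goes to the deductible. Owner pays £400; OOP now £400.
Claim 2 — £415: deductible takes £126, £289 remains; coinsurance £289 × 40% = £115.60. Owner pays £241.60; OOP now £641.60.
Claim 3 — £1875: 40% coinsurance on £1875 = £750. Cost to owner: £750. OOP to date £1391.60.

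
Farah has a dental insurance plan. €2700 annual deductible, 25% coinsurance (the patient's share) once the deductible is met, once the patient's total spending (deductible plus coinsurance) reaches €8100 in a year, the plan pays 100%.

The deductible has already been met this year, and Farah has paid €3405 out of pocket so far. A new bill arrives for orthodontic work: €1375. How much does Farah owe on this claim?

With the deductible met, the entire €1375 is subject to coinsurance.
Coinsurance: €1375 × 25% = €343.75.
Cumulative spending €3405 + €343.75 = €3748.75 stays under the €8100 maximum.

€343.75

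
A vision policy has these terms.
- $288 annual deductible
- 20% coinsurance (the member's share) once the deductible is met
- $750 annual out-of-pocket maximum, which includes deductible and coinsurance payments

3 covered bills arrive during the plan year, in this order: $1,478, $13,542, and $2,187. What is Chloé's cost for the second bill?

Claim 1 — $1,478: $288 finishes the deductible; $1,190 goes to coinsurance; 20% of $1,190 = $238. Member owes $526 (running OOP $526).
Claim 2 — $13,542: 20% coinsurance on $13,542 = $2,708.40. That would push OOP to $3,234.40, over the $750 cap, so member pays $750 − $526 = $224.

$224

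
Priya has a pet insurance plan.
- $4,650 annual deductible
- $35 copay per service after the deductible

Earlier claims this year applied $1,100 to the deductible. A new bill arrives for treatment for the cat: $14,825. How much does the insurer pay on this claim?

Remaining deductible: $4,650 − $1,100 = $3,550.
The remaining $11,275 (= $14,825 − $3,550) moves to the copay.
Copay on this service: $35.
So the owner owes $3,550 + $35 = $3,585.
The insurer covers the remainder: $14,825 − $3,585 = $11,240.

$11,240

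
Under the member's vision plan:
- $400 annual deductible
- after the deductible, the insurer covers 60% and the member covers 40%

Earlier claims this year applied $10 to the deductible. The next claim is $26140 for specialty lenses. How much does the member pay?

$10690

$10 of the $400 deductible is already met, leaving $390.
That leaves $26140 − $390 = $25750 for coinsurance.
Coinsurance: $25750 × 40% = $10300.
So the member owes $390 + $10300 = $10690.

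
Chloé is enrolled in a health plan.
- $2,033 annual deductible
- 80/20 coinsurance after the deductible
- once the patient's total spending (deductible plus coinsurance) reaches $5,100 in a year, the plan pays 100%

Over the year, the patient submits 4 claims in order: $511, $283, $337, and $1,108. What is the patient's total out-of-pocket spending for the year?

Bill 1, $511: entire amount goes to the deductible. Patient owes $511 (running OOP $511).
Bill 2, $283: fully absorbed by the deductible. Patient pays $283; OOP now $794.
Bill 3, $337: all of it applies to the deductible. Cost to patient: $337. OOP to date $1,131.
Bill 4, $1,108: deductible takes $902, $206 remains; patient's 20% is $41.20. Cost to patient: $943.20. OOP to date $2,074.20.
Summing the patient's payments: $511 + $283 + $337 + $943.20 = $2,074.20.

$2,074.20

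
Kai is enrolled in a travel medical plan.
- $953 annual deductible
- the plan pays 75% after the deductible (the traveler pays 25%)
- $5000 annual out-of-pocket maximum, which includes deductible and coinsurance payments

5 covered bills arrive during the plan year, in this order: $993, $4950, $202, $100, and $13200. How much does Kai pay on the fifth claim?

$2724

Claim 1 — $993: $953 to deductible, leaving $40; coinsurance $40 × 25% = $10. Traveler pays $963; OOP now $963.
Claim 2 — $4950: deductible met; 25% of $4950 = $1237.50. Traveler owes $1237.50 (running OOP $2200.50).
Claim 3 — $202: deductible already satisfied, so traveler's share is 25% × $202 = $50.50. Cost to traveler: $50.50. OOP to date $2251.
Claim 4 — $100: 25% coinsurance on $100 = $25. Traveler owes $25 (running OOP $2276).
Claim 5 — $13200: deductible met; 25% of $13200 = $3300. That would push OOP to $5576, over the $5000 cap, so traveler pays $5000 − $2276 = $2724.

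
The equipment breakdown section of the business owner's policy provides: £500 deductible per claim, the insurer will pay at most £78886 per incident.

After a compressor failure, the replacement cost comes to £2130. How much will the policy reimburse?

After the deductible, £2130 − £500 = £1630 remains.
That's under the £78886 cap, so the insurer reimburses the full £1630.

£1630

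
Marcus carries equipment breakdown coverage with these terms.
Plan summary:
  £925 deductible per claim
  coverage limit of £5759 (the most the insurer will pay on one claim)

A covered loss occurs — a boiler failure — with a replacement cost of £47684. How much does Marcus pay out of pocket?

£41925

After the deductible, £47684 − £925 = £46759 remains.
The £5759 per-incident cap binds; insurer pays £5759.
Business owner's share is the uncovered remainder: £47684 − £5759 = £41925.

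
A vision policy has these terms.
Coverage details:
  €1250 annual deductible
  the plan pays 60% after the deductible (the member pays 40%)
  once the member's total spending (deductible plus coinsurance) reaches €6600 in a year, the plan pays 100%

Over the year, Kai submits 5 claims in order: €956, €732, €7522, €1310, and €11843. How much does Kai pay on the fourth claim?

Claim 1 — €956: entire amount goes to the deductible. Cost to member: €956. OOP to date €956.
Claim 2 — €732: €294 to deductible, leaving €438; 40% of €438 = €175.20. Cost to member: €469.20. OOP to date €1425.20.
Claim 3 — €7522: deductible already satisfied, so member's share is 40% × €7522 = €3008.80. Member pays €3008.80; OOP now €4434.
Claim 4 — €1310: deductible already satisfied, so member's share is 40% × €1310 = €524. Member pays €524; OOP now €4958.

€524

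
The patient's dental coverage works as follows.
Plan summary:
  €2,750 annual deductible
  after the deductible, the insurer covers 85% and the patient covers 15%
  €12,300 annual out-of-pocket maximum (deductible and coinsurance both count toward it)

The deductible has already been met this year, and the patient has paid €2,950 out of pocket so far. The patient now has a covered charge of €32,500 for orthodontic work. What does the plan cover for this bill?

€27,625

With the deductible met, the entire €32,500 is subject to coinsurance.
15% of €32,500 = €4,875 falls to the patient.
Year-to-date out-of-pocket becomes €2,950 + €4,875 = €7,825, still under the €12,300 maximum, so no cap applies.
Insurer pays the balance: €32,500 − €4,875 = €27,625.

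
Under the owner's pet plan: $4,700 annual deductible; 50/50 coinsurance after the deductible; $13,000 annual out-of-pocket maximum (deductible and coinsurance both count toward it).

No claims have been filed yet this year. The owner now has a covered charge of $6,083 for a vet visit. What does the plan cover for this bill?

The full $4,700 deductible is still open; $4,700 of this bill applies to it.
After the $4,700 deductible portion, $6,083 − $4,700 = $1,383 is subject to coinsurance.
50% of $1,383 = $691.50 falls to the owner.
So the owner owes $4,700 + $691.50 = $5,391.50 before any cap.
Year-to-date out-of-pocket becomes $0 + $5,391.50 = $5,391.50, still under the $13,000 maximum, so no cap applies.
The plan picks up $6,083 − $5,391.50 = $691.50.

$691.50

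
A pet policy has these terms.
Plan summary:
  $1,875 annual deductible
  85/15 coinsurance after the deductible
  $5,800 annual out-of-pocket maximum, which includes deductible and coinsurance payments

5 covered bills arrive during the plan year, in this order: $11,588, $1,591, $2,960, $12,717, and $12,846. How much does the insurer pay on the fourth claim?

Claim 1 — $11,588: $1,875 to deductible, leaving $9,713; 15% of $9,713 = $1,456.95. Cost to owner: $3,331.95. OOP to date $3,331.95. Insurer: $11,588 − $3,331.95 = $8,256.05.
Claim 2 — $1,591: 15% coinsurance on $1,591 = $238.65. Cost to owner: $238.65. OOP to date $3,570.60. Insurer: $1,591 − $238.65 = $1,352.35.
Claim 3 — $2,960: deductible already satisfied, so owner's share is 15% × $2,960 = $444. Owner pays $444; OOP now $4,014.60. Insurer: $2,960 − $444 = $2,516.
Claim 4 — $12,717: deductible met; 15% of $12,717 = $1,907.55. That would push OOP to $5,922.15, over the $5,800 cap, so owner pays $5,800 − $4,014.60 = $1,785.40. Plan pays $12,717 − $1,785.40 = $10,931.60.

$10,931.60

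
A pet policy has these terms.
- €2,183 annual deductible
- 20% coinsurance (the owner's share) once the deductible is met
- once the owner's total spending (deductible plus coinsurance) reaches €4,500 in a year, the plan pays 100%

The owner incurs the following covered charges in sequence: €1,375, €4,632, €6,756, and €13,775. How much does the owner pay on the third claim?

€1,351.20

#1 (€1,375): all of it applies to the deductible. Cost to owner: €1,375. OOP to date €1,375.
#2 (€4,632): €808 to deductible, leaving €3,824; coinsurance €3,824 × 20% = €764.80. Cost to owner: €1,572.80. OOP to date €2,947.80.
#3 (€6,756): 20% coinsurance on €6,756 = €1,351.20. Owner owes €1,351.20 (running OOP €4,299).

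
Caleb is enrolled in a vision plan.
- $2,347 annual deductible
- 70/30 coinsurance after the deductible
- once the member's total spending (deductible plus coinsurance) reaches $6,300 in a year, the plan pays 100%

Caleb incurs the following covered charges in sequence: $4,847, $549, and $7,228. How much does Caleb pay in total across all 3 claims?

$5,430.10

Claim 1 ($4,847): $2,347 finishes the deductible; $2,500 goes to coinsurance; coinsurance $2,500 × 30% = $750. Cost to member: $3,097. OOP to date $3,097.
Claim 2 ($549): 30% coinsurance on $549 = $164.70. Member owes $164.70 (running OOP $3,261.70).
Claim 3 ($7,228): deductible met; 30% of $7,228 = $2,168.40. Cost to member: $2,168.40. OOP to date $5,430.10.
Summing the member's payments: $3,097 + $164.70 + $2,168.40 = $5,430.10.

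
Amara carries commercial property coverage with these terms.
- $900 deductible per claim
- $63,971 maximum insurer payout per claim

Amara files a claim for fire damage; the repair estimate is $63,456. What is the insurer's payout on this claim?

$62,556

After the deductible, $63,456 − $900 = $62,556 remains.
$62,556 is within the $63,971 limit, so the insurer pays $62,556.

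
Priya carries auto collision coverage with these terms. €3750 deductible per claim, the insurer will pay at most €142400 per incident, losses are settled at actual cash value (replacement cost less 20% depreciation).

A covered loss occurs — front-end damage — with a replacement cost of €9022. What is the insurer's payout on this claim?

€3467.60

At 20% depreciation, ACV = €9022 − €1804.40 = €7217.60.
Less the €3750 deductible: €7217.60 − €3750 = €3467.60.
€3467.60 ≤ €142400, so the limit doesn't bind; insurer pays €3467.60.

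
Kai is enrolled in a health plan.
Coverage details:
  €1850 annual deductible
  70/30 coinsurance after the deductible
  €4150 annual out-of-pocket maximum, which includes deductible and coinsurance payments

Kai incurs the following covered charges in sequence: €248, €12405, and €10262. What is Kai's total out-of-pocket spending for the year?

Bill 1, €248: entire amount goes to the deductible. Patient pays €248; OOP now €248.
Bill 2, €12405: €1602 to deductible, leaving €10803; patient's 30% is €3240.90. Deductible plus coinsurance: €1602 + €3240.90 = €4842.90. OOP would hit €5090.90 > €4150, so the cap limits the patient to €4150 − €248 = €3902.
Bill 3, €10262: 30% coinsurance on €10262 = €3078.60. OOP would hit €7228.60 > €4150, so the cap limits the patient to €4150 − €4150 = €0.
Summing the patient's payments: €248 + €3902 + €0 = €4150.

€4150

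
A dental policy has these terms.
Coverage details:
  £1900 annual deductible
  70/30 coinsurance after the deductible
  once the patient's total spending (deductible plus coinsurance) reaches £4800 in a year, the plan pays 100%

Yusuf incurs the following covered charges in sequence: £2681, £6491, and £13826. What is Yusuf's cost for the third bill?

Bill 1, £2681: £1900 to deductible, leaving £781; 30% of £781 = £234.30. Cost to patient: £2134.30. OOP to date £2134.30.
Bill 2, £6491: deductible met; 30% of £6491 = £1947.30. Patient owes £1947.30 (running OOP £4081.60).
Bill 3, £13826: 30% coinsurance on £13826 = £4147.80. That would push OOP to £8229.40, over the £4800 cap, so patient pays £4800 − £4081.60 = £718.40.

£718.40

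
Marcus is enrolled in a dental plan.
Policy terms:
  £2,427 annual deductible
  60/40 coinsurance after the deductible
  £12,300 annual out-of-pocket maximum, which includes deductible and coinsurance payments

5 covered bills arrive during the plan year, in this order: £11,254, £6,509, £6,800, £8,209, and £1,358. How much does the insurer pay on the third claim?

£4,080

Claim 1 — £11,254: £2,427 finishes the deductible; £8,827 goes to coinsurance; 40% of £8,827 = £3,530.80. Cost to patient: £5,957.80. OOP to date £5,957.80. Insurer: £11,254 − £5,957.80 = £5,296.20.
Claim 2 — £6,509: 40% coinsurance on £6,509 = £2,603.60. Patient owes £2,603.60 (running OOP £8,561.40). Insurer: £6,509 − £2,603.60 = £3,905.40.
Claim 3 — £6,800: deductible already satisfied, so patient's share is 40% × £6,800 = £2,720. Patient owes £2,720 (running OOP £11,281.40). Plan pays £6,800 − £2,720 = £4,080.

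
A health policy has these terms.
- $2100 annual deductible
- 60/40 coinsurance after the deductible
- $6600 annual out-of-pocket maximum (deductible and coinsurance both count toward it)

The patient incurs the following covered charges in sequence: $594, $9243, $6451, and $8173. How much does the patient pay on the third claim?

$1405.20

Claim 1 — $594: fully absorbed by the deductible. Patient pays $594; OOP now $594.
Claim 2 — $9243: $1506 to deductible, leaving $7737; patient's 40% is $3094.80. Cost to patient: $4600.80. OOP to date $5194.80.
Claim 3 — $6451: deductible already satisfied, so patient's share is 40% × $6451 = $2580.40. OOP would hit $7775.20 > $6600, so the cap limits the patient to $6600 − $5194.80 = $1405.20.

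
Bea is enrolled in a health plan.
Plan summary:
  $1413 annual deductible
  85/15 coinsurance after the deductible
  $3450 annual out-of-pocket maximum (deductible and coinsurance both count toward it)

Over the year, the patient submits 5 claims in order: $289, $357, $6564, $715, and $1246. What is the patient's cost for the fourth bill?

$107.25

Claim 1 — $289: fully absorbed by the deductible. Patient pays $289; OOP now $289.
Claim 2 — $357: all of it applies to the deductible. Patient owes $357 (running OOP $646).
Claim 3 — $6564: deductible takes $767, $5797 remains; patient's 15% is $869.55. Patient owes $1636.55 (running OOP $2282.55).
Claim 4 — $715: deductible already satisfied, so patient's share is 15% × $715 = $107.25. Patient owes $107.25 (running OOP $2389.80).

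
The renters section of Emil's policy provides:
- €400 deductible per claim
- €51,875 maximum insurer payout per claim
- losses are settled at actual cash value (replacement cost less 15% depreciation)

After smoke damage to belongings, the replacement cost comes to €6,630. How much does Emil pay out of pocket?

Depreciate 15%: the covered value is €6,630 × 0.85 = €5,635.50.
After the deductible, €5,635.50 − €400 = €5,235.50 remains.
€5,235.50 is within the €51,875 limit, so the insurer pays €5,235.50.
Tenant's share is the uncovered remainder: €6,630 − €5,235.50 = €1,394.50.

€1,394.50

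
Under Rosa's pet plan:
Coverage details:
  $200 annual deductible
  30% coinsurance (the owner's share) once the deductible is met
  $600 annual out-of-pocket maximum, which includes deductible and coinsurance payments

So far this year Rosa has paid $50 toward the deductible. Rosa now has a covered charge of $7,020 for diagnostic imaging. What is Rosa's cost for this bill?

Deductible still to meet: $200 − $50 = $150.
The remaining $6,870 (= $7,020 − $150) moves to coinsurance.
Coinsurance: $6,870 × 30% = $2,061.
That puts the owner's cost at $150 + $2,061 = $2,211 before any cap.
That would bring total out-of-pocket to $2,261, past the $600 cap. The owner is capped at $600 − $50 = $550 on this claim.

$550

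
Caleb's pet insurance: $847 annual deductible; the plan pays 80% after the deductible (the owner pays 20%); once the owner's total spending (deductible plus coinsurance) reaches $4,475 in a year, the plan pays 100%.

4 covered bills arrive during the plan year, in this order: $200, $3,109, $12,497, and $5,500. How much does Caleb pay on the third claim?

#1 ($200): all of it applies to the deductible. Owner pays $200; OOP now $200.
#2 ($3,109): $647 finishes the deductible; $2,462 goes to coinsurance; owner's 20% is $492.40. Owner pays $1,139.40; OOP now $1,339.40.
#3 ($12,497): deductible already satisfied, so owner's share is 20% × $12,497 = $2,499.40. Owner owes $2,499.40 (running OOP $3,838.80).

$2,499.40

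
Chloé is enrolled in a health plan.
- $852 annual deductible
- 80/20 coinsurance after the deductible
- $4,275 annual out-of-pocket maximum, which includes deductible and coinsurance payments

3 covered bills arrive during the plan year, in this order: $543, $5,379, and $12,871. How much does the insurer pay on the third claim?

Claim 1 — $543: all of it applies to the deductible. Cost to patient: $543. OOP to date $543. Plan pays $543 − $543 = $0.
Claim 2 — $5,379: deductible takes $309, $5,070 remains; 20% of $5,070 = $1,014. Patient owes $1,323 (running OOP $1,866). Plan pays $5,379 − $1,323 = $4,056.
Claim 3 — $12,871: deductible met; 20% of $12,871 = $2,574.20. That would push OOP to $4,440.20, over the $4,275 cap, so patient pays $4,275 − $1,866 = $2,409. Plan pays $12,871 − $2,409 = $10,462.

$10,462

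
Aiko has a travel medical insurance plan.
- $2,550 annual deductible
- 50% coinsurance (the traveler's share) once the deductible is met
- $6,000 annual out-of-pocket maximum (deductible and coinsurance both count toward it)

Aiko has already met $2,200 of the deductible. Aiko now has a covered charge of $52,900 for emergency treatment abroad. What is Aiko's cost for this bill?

$2,200 of the $2,550 deductible is already met, leaving $350.
The remaining $52,550 (= $52,900 − $350) moves to coinsurance.
Coinsurance: $52,550 × 50% = $26,275.
That puts the traveler's cost at $350 + $26,275 = $26,625 before any cap.
That would bring total out-of-pocket to $28,825, past the $6,000 cap. The traveler is capped at $6,000 − $2,200 = $3,800 on this claim.

$3,800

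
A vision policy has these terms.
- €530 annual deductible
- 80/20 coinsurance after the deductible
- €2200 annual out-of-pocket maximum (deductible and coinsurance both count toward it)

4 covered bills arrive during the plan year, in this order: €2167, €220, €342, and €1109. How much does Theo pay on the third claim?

Claim 1 (€2167): €530 to deductible, leaving €1637; coinsurance €1637 × 20% = €327.40. Member owes €857.40 (running OOP €857.40).
Claim 2 (€220): deductible already satisfied, so member's share is 20% × €220 = €44. Member pays €44; OOP now €901.40.
Claim 3 (€342): deductible met; 20% of €342 = €68.40. Member owes €68.40 (running OOP €969.80).

€68.40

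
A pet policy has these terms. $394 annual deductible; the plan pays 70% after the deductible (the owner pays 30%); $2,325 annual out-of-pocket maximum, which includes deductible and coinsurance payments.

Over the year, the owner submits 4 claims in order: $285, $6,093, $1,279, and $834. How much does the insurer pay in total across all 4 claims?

Claim 1 ($285): all of it applies to the deductible. Owner owes $285 (running OOP $285). Insurer: $285 − $285 = $0.
Claim 2 ($6,093): $109 to deductible, leaving $5,984; 30% of $5,984 = $1,795.20. Cost to owner: $1,904.20. OOP to date $2,189.20. Insurer: $6,093 − $1,904.20 = $4,188.80.
Claim 3 ($1,279): deductible met; 30% of $1,279 = $383.70. OOP would hit $2,572.90 > $2,325, so the cap limits the owner to $2,325 − $2,189.20 = $135.80. Insurer: $1,279 − $135.80 = $1,143.20.
Claim 4 ($834): deductible met; 30% of $834 = $250.20. That would push OOP to $2,575.20, over the $2,325 cap, so owner pays $2,325 − $2,325 = $0. Plan pays $834 − $0 = $834.
Insurer total: $0 + $4,188.80 + $1,143.20 + $834 = $6,166.

$6,166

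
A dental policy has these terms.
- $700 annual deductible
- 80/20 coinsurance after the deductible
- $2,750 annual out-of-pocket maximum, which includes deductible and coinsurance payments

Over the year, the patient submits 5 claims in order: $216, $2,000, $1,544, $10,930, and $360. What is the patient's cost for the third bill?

$308.80

Claim 1 — $216: all of it applies to the deductible. Cost to patient: $216. OOP to date $216.
Claim 2 — $2,000: deductible takes $484, $1,516 remains; coinsurance $1,516 × 20% = $303.20. Cost to patient: $787.20. OOP to date $1,003.20.
Claim 3 — $1,544: deductible already satisfied, so patient's share is 20% × $1,544 = $308.80. Cost to patient: $308.80. OOP to date $1,312.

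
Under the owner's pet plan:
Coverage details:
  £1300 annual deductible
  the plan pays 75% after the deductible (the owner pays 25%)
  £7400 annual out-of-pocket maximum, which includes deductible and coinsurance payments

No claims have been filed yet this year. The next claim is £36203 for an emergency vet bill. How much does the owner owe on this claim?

£7400

The full £1300 deductible is still open; £1300 of this bill applies to it.
The remaining £34903 (= £36203 − £1300) moves to coinsurance.
Coinsurance: £34903 × 25% = £8725.75.
So the owner owes £1300 + £8725.75 = £10025.75 before any cap.
Year-to-date out-of-pocket would reach £0 + £10025.75 = £10025.75, above the £7400 maximum, so the owner pays only £7400 − £0 = £7400.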